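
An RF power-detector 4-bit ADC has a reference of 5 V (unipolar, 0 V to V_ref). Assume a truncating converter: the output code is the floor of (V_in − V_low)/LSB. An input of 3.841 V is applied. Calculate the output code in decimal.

With 16 levels over 5 V, one step is 312.500 mV.
(3.841 − 0) / 0.3125 = 12.291 LSBs.
Floor → code 12.

code 12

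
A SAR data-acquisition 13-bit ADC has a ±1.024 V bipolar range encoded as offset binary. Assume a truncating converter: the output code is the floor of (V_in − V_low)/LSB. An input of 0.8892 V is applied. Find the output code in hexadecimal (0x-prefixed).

With 8192 levels over 2.048 V, one step is 250.00 µV.
(V_in − V_low)/LSB = (0.8892 − (−1.024)) / 0.00025 = 7652.800.
⌊·⌋(7652.800) = 7652.
In hexadecimal (0x-prefixed): 0x1DE4.

code 0x1DE4 (decimal 7652)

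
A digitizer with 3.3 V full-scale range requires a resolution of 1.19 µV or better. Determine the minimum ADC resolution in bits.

Number of steps required ≥ 3.3 V / 1.19 µV = 2773109.24.
Need 2^N ≥ 2773109.24; 2^21 = 2097152, 2^22 = 4194304.
Minimum N = 22.

22 bits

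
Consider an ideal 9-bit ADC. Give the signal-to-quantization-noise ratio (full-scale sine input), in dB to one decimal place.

SNR ≈ 6.02·N + 1.76 dB = 6.02·9 + 1.76 = 55.94 dB.

55.9 dB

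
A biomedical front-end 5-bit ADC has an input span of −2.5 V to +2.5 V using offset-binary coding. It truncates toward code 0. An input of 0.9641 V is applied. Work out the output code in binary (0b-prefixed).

LSB = 5 V / 32 = 156.250 mV.
(V_in − V_low)/LSB = (0.9641 − (−2.5)) / 0.15625 = 22.170.
So the output code is 22.
In binary (0b-prefixed): 0b10110.

code 0b10110 (decimal 22)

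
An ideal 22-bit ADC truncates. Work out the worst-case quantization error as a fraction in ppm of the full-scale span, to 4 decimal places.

Truncating → worst-case error = 1 LSB = V_FS/2^22, so 1e+06/4194304 = 0.238419 ppm of full scale.

0.2384 ppm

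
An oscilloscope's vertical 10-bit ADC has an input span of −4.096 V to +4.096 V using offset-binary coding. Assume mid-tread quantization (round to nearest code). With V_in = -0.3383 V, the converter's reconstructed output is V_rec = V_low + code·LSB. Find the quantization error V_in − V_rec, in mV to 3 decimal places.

One LSB is 8.192 V / 1024 = 8.000 mV.
(-0.3383 − (−4.096))/0.008 = 469.7125; round gives code 470.
Reconstructed: -0.336 V.
V_in − V_rec = -0.0023 V = -2.300 mV.

-2.300 mV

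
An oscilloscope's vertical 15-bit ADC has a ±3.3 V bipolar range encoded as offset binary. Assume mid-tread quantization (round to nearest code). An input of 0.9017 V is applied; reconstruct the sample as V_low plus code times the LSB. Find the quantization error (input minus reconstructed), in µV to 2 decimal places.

LSB = 6.6/2^15 = 201.42 µV.
Scaled input = 20860.8039 LSBs, so code = 20861.
Reconstructed: 0.9017395 V.
V_in − V_rec = -3.9502e-05 V = -39.50 µV.

-39.50 µV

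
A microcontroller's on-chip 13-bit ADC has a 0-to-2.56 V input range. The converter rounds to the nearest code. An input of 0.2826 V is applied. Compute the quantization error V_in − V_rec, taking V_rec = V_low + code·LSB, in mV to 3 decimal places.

0.100 mV

One LSB is 2.56 V / 8192 = 312.50 µV.
Scaled input = 904.3200 LSBs, so code = 904.
Code 904 maps back to 0 + 904×0.0003125 V = 0.2825 V.
Difference: 0.0001 V → 0.100 mV.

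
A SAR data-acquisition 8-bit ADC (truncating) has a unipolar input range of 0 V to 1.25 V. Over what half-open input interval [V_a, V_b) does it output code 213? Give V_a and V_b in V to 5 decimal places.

LSB = 1.25/2^8 = 4.883 mV.
V_a = V_low + 213·LSB = 1.04004 V; V_b = V_low + 214·LSB = 1.04492 V.

[1.04004 V, 1.04492 V)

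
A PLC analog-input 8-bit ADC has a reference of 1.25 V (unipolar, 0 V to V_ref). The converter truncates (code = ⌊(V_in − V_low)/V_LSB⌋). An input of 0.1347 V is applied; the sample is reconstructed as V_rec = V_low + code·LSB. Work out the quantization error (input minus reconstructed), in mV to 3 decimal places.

LSB = 1.25/2^8 = 4.883 mV.
Scaled input = 27.5866 LSBs, so code = 27.
V_rec = 0 + 27·0.00488281 = 0.13183594 V.
Error = 0.1347 − 0.13183594 = 0.00286406 V = 2.864 mV.

2.864 mV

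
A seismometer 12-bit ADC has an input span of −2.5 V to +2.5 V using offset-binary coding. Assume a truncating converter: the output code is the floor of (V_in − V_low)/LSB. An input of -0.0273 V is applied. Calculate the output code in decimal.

With 4096 levels over 5 V, one step is 1.221 mV.
(V_in − V_low)/LSB = (-0.0273 − (−2.5)) / 0.0012207 = 2025.636.
⌊·⌋(2025.636) = 2025.

code 2025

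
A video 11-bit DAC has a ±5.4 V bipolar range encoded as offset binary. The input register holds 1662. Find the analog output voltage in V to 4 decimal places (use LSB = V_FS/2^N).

3.3645 V

LSB = 10.8 V / 2^11 = 5.273 mV.
V_out = (−5.4) + 1662 × 0.00527344 V = 3.36445 V.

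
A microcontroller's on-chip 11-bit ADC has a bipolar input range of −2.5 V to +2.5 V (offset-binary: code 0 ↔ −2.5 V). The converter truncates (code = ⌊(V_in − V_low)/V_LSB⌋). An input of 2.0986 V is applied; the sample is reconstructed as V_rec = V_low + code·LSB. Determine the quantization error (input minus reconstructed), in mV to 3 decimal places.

1.432 mV

LSB = 5/2^11 = 2.441 mV.
(V_in − V_low)/LSB = (2.0986 − (−2.5))/0.00244141 = 1883.5866 → code 1883 (floor).
V_rec = (−2.5) + 1883·0.00244141 = 2.097168 V.
Difference: 0.00143203 V → 1.432 mV.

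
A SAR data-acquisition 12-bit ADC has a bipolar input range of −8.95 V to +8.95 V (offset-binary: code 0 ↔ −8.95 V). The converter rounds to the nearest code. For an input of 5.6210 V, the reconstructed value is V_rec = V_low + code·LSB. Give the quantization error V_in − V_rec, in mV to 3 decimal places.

LSB = 17.9/2^12 = 4.370 mV.
Scaled input = 3334.2355 LSBs, so code = 3334.
Code 3334 maps back to (−8.95) + 3334×0.00437012 V = 5.6199707 V.
Difference: 0.0010293 V → 1.029 mV.

1.029 mV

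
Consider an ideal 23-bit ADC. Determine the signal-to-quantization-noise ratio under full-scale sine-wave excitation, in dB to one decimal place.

SNR ≈ 6.02·N + 1.76 dB = 6.02·23 + 1.76 = 140.22 dB.

140.2 dB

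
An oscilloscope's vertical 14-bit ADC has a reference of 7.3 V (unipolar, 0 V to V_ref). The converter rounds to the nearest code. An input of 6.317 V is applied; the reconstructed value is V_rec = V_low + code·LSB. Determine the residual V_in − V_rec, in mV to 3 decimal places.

LSB = 7.3/2^14 = 445.56 µV.
Scaled input = 14177.7710 LSBs, so code = 14178.
Code 14178 maps back to 0 + 14178×0.000445557 V = 6.3171021 V.
V_in − V_rec = -0.000102051 V = -0.102 mV.

-0.102 mV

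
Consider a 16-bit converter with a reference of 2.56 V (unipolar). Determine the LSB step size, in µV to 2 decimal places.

39.06 µV

Full-scale span = 2.56 V.
LSB = 2.56 / 2^16 = 2.56 / 65536 = 3.90625e-05 V = 39.06 µV.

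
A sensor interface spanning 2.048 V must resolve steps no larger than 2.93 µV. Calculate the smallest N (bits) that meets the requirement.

Number of steps required ≥ 2.048 V / 2.93 µV = 698976.11.
Need 2^N ≥ 698976.11; 2^19 = 524288, 2^20 = 1048576.
Minimum N = 20.

20 bits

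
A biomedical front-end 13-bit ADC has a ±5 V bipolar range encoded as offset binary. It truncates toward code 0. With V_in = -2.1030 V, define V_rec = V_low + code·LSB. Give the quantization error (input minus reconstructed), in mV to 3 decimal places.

One LSB is 10 V / 8192 = 1.221 mV.
(-2.1030 − (−5))/0.0012207 = 2373.2224; ⌊·⌋ gives code 2373.
Code 2373 maps back to (−5) + 2373×0.0012207 V = -2.1032715 V.
Difference: 0.000271484 V → 0.271 mV.

0.271 mV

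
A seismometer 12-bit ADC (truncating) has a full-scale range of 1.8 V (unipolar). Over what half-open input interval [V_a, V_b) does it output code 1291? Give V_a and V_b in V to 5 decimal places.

[0.56733 V, 0.56777 V)

LSB = 1.8/2^12 = 439.45 µV.
V_a = V_low + 1291·LSB = 0.567334 V; V_b = V_low + 1292·LSB = 0.567773 V.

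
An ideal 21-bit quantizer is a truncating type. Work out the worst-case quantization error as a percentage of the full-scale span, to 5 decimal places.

Truncating → worst-case error = 1 LSB = V_FS/2^21, so 100/2097152 = 4.76837e-05 % of full scale.

0.00005 %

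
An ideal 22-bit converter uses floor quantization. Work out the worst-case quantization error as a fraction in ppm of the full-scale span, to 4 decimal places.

Truncating → worst-case error = 1 LSB = V_FS/2^22, so 1e+06/4194304 = 0.238419 ppm of full scale.

0.2384 ppm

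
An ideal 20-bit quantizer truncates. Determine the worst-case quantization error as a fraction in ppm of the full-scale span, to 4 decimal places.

0.9537 ppm

Truncating → worst-case error = 1 LSB = V_FS/2^20, so 1e+06/1048576 = 0.953674 ppm of full scale.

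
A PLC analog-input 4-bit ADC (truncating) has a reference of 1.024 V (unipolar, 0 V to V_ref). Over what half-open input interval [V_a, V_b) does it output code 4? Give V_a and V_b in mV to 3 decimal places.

[256.000 mV, 320.000 mV)

LSB = 1.024/2^4 = 64.000 mV.
V_a = V_low + 4·LSB = 0.256 V; V_b = V_low + 5·LSB = 0.32 V.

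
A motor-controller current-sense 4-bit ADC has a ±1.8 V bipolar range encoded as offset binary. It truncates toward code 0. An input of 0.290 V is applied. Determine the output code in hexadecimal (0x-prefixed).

code 0x9 (decimal 9)

With 16 levels over 3.6 V, one step is 225.000 mV.
(0.290 − (−1.8)) / 0.225 = 9.289 LSBs.
Floor → code 9.
In hexadecimal (0x-prefixed): 0x9.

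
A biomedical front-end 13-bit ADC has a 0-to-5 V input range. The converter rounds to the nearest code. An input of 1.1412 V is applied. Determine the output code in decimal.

Full-scale span = 5 V; LSB = 5/2^13 = 0.610 mV.
Input sits at 1869.742 steps above V_low.
round(1869.742) = 1870.

code 1870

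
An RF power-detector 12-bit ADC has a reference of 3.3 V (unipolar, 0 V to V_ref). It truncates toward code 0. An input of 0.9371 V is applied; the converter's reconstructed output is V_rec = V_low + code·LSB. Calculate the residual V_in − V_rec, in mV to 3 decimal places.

0.113 mV

LSB = 3.3/2^12 = 0.806 mV.
(0.9371 − 0)/0.000805664 = 1163.1399; ⌊·⌋ gives code 1163.
V_rec = 0 + 1163·0.000805664 = 0.9369873 V.
Error = 0.9371 − 0.9369873 = 0.000112695 V = 0.113 mV.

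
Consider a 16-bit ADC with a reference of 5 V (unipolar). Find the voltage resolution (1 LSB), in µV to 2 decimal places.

Full-scale span = 5 V.
LSB = 5 / 2^16 = 5 / 65536 = 7.62939e-05 V = 76.29 µV.

76.29 µV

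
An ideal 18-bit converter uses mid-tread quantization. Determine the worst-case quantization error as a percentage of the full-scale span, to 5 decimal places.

0.00019 %

Rounding → worst-case error = ½ LSB = V_FS/2^19, so 100/524288 = 0.000190735 % of full scale.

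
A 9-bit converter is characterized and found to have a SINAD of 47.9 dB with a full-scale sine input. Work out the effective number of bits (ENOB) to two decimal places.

ENOB = (SINAD − 1.76) / 6.02 = (47.9 − 1.76)/6.02 = 7.664.

7.66 bits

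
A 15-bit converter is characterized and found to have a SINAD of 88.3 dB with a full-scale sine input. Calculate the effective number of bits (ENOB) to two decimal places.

ENOB = (SINAD − 1.76) / 6.02 = (88.3 − 1.76)/6.02 = 14.375.

14.38 bits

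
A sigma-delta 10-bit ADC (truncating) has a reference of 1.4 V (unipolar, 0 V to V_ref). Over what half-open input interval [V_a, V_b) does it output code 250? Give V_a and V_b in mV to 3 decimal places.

LSB = 1.4/2^10 = 1.367 mV.
V_a = V_low + 250·LSB = 0.341797 V; V_b = V_low + 251·LSB = 0.343164 V.

[341.797 mV, 343.164 mV)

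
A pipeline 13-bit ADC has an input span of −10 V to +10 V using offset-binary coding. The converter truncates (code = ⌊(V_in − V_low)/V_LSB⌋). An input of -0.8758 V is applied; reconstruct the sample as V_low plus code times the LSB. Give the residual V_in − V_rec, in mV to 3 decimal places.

LSB = 20/2^13 = 2.441 mV.
(-0.8758 − (−10))/0.00244141 = 3737.2723; ⌊·⌋ gives code 3737.
Code 3737 maps back to (−10) + 3737×0.00244141 V = -0.87646484 V.
V_in − V_rec = 0.000664844 V = 0.665 mV.

0.665 mV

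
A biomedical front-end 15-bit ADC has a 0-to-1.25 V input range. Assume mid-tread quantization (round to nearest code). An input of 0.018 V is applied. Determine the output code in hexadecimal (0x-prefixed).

code 0x1D8 (decimal 472)

LSB = 1.25 V / 32768 = 38.15 µV.
Input sits at 471.859 steps above V_low.
Round → code 472.
In hexadecimal (0x-prefixed): 0x1D8.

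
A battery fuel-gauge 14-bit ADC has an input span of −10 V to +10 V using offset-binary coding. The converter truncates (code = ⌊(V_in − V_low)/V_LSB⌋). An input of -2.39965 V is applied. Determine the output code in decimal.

code 6226

LSB = 20 V / 16384 = 1.221 mV.
(-2.39965 − (−10)) / 0.0012207 = 6226.207 LSBs.
Floor → code 6226.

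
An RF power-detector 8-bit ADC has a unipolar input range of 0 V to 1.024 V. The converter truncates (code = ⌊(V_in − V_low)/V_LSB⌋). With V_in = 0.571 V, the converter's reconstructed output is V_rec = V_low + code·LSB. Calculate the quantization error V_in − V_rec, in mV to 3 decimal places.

3.000 mV

LSB = 1.024/2^8 = 4.000 mV.
(V_in − V_low)/LSB = (0.571 − 0)/0.004 = 142.7500 → code 142 (floor).
Code 142 maps back to 0 + 142×0.004 V = 0.568 V.
V_in − V_rec = 0.003 V = 3.000 mV.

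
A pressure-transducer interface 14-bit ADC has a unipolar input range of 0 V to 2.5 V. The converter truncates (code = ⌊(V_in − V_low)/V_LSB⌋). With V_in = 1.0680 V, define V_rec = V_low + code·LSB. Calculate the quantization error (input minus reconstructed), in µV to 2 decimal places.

37.35 µV

Step size: 2.5 V ÷ 2^14 = 152.59 µV.
(V_in − V_low)/LSB = (1.0680 − 0)/0.000152588 = 6999.2448 → code 6999 (floor).
Code 6999 maps back to 0 + 6999×0.000152588 V = 1.0679626 V.
Difference: 3.73535e-05 V → 37.35 µV.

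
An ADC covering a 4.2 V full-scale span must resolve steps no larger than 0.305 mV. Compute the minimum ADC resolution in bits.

Number of steps required ≥ 4.2 V / 0.305 mV = 13770.49.
Need 2^N ≥ 13770.49; 2^13 = 8192, 2^14 = 16384.
Minimum N = 14.

14 bits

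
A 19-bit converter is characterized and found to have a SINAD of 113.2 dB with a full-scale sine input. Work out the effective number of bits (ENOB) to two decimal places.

18.51 bits

ENOB = (SINAD − 1.76) / 6.02 = (113.2 − 1.76)/6.02 = 18.512.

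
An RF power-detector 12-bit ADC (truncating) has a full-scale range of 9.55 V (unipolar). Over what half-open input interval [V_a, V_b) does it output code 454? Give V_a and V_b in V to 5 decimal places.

LSB = 9.55/2^12 = 2.332 mV.
V_a = V_low + 454·LSB = 1.05852 V; V_b = V_low + 455·LSB = 1.06085 V.

[1.05852 V, 1.06085 V)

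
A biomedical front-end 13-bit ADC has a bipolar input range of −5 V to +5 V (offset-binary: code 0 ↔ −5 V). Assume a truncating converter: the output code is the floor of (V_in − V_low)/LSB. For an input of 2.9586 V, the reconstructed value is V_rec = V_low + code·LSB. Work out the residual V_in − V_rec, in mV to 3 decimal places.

0.836 mV

LSB = 10/2^13 = 1.221 mV.
(V_in − V_low)/LSB = (2.9586 − (−5))/0.0012207 = 6519.6851 → code 6519 (floor).
Code 6519 maps back to (−5) + 6519×0.0012207 V = 2.9577637 V.
Error = 2.9586 − 2.9577637 = 0.000836328 V = 0.836 mV.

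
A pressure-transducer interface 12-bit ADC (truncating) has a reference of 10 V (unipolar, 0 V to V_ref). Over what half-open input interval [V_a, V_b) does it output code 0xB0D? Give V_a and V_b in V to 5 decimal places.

LSB = 10/2^12 = 2.441 mV.
Code 0xB0D = 2829 decimal.
V_a = V_low + 2829·LSB = 6.90674 V; V_b = V_low + 2830·LSB = 6.90918 V.

[6.90674 V, 6.90918 V)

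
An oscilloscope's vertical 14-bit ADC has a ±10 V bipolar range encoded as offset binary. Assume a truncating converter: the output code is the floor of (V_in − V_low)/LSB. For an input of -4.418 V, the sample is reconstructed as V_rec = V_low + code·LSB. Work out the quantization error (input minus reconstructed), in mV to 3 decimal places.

One LSB is 20 V / 16384 = 1.221 mV.
Scaled input = 4572.7744 LSBs, so code = 4572.
V_rec = (−10) + 4572·0.0012207 = -4.4189453 V.
Error = -4.418 − (−4.4189453) = 0.000945312 V = 0.945 mV.

0.945 mV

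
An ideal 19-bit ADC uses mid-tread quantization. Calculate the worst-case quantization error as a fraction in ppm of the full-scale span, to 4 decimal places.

Rounding → worst-case error = ½ LSB = V_FS/2^20, so 1e+06/1048576 = 0.953674 ppm of full scale.

0.9537 ppm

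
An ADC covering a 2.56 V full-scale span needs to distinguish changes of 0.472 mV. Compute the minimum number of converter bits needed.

13 bits

Number of steps required ≥ 2.56 V / 0.472 mV = 5423.73.
Need 2^N ≥ 5423.73; 2^12 = 4096, 2^13 = 8192.
Minimum N = 13.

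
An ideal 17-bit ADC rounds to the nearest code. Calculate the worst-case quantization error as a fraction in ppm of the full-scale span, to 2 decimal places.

3.81 ppm

Rounding → worst-case error = ½ LSB = V_FS/2^18, so 1e+06/262144 = 3.8147 ppm of full scale.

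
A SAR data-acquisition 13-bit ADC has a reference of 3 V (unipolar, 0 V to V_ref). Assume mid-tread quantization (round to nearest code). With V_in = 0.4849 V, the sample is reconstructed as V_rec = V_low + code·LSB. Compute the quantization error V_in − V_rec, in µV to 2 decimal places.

Step size: 3 V ÷ 2^13 = 366.21 µV.
(0.4849 − 0)/0.000366211 = 1324.1003; round gives code 1324.
Code 1324 maps back to 0 + 1324×0.000366211 V = 0.48486328 V.
Error = 0.4849 − 0.48486328 = 3.67188e-05 V = 36.72 µV.

36.72 µV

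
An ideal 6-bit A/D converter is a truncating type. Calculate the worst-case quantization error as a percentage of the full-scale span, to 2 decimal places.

1.56 %

Truncating → worst-case error = 1 LSB = V_FS/2^6, so 100/64 = 1.5625 % of full scale.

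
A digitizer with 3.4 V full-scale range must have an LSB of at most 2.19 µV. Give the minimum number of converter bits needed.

21 bits

Number of steps required ≥ 3.4 V / 2.19 µV = 1552511.42.
Need 2^N ≥ 1552511.42; 2^20 = 1048576, 2^21 = 2097152.
Minimum N = 21.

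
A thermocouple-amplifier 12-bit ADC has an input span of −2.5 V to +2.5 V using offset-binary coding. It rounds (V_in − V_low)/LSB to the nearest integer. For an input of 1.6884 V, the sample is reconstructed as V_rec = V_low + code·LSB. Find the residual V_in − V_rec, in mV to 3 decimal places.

Step size: 5 V ÷ 2^12 = 1.221 mV.
(1.6884 − (−2.5))/0.0012207 = 3431.1373; round gives code 3431.
Reconstructed: 1.6882324 V.
V_in − V_rec = 0.000167578 V = 0.168 mV.

0.168 mV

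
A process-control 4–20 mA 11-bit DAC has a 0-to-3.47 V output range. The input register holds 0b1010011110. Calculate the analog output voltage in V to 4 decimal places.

1.1352 V

LSB = 3.47 V / 2^11 = 1.694 mV.
Code 0b1010011110 = 670 decimal.
V_out = 0 + 670 × 0.00169434 V = 1.13521 V.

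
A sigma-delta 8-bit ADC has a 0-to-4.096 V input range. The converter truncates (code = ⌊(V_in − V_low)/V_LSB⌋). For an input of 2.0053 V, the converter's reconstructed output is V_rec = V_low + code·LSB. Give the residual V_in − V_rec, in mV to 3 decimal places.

5.300 mV

LSB = 4.096/2^8 = 16.000 mV.
(V_in − V_low)/LSB = (2.0053 − 0)/0.016 = 125.3312 → code 125 (floor).
V_rec = 0 + 125·0.016 = 2 V.
Error = 2.0053 − 2 = 0.0053 V = 5.300 mV.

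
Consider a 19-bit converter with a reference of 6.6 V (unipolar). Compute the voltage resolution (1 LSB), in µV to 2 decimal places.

Full-scale span = 6.6 V.
LSB = 6.6 / 2^19 = 6.6 / 524288 = 1.25885e-05 V = 12.59 µV.

12.59 µV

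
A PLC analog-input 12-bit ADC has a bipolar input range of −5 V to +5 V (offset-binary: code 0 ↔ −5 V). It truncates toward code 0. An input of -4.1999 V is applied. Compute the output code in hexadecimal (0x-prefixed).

code 0x147 (decimal 327)

LSB = 10 V / 4096 = 2.441 mV.
(-4.1999 − (−5)) / 0.00244141 = 327.721 LSBs.
Floor → code 327.
In hexadecimal (0x-prefixed): 0x147.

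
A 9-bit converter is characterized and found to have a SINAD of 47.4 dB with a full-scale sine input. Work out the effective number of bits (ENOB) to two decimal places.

ENOB = (SINAD − 1.76) / 6.02 = (47.4 − 1.76)/6.02 = 7.581.

7.58 bits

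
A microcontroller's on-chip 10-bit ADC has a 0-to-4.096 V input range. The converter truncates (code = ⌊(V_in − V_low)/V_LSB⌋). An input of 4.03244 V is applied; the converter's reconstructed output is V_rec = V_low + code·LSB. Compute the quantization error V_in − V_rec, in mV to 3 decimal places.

0.440 mV

LSB = 4.096/2^10 = 4.000 mV.
(V_in − V_low)/LSB = (4.03244 − 0)/0.004 = 1008.1100 → code 1008 (floor).
V_rec = 0 + 1008·0.004 = 4.032 V.
Difference: 0.00044 V → 0.440 mV.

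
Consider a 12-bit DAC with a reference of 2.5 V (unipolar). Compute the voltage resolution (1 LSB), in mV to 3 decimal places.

0.610 mV

Full-scale span = 2.5 V.
LSB = 2.5 / 2^12 = 2.5 / 4096 = 0.000610352 V = 0.610 mV.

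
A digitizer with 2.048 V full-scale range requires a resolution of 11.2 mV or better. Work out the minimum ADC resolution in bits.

8 bits

Number of steps required ≥ 2.048 V / 11.2 mV = 182.86.
Need 2^N ≥ 182.86; 2^7 = 128, 2^8 = 256.
Minimum N = 8.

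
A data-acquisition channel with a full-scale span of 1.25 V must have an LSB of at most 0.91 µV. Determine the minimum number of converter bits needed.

Number of steps required ≥ 1.25 V / 0.91 µV = 1373626.37.
Need 2^N ≥ 1373626.37; 2^20 = 1048576, 2^21 = 2097152.
Minimum N = 21.

21 bits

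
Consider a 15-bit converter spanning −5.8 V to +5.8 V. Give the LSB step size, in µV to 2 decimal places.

Full-scale span = 11.6 V.
LSB = 11.6 / 2^15 = 11.6 / 32768 = 0.000354004 V = 354.00 µV.

354.00 µV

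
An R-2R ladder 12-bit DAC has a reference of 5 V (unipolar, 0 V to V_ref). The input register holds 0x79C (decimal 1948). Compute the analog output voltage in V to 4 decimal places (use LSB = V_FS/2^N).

LSB = 5 V / 2^12 = 1.221 mV.
Code 0x79C = 1948 decimal.
V_out = 0 + 1948 × 0.0012207 V = 2.37793 V.

2.3779 V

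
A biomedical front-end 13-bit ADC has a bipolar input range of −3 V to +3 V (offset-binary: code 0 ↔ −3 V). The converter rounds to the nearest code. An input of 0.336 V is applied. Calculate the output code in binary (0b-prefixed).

code 0b1000111001011 (decimal 4555)

Full-scale span = 6 V; LSB = 6/2^13 = 0.732 mV.
(0.336 − (−3)) / 0.000732422 = 4554.752 LSBs.
Round → code 4555.
In binary (0b-prefixed): 0b1000111001011.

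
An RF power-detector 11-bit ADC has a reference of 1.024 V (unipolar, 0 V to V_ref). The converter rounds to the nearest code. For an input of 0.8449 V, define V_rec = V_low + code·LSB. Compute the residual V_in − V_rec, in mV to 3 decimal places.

-0.100 mV

Step size: 1.024 V ÷ 2^11 = 0.500 mV.
(0.8449 − 0)/0.0005 = 1689.8000; round gives code 1690.
Reconstructed: 0.845 V.
Difference: -0.0001 V → -0.100 mV.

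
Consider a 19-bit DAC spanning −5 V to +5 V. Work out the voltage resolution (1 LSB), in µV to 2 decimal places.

19.07 µV

Full-scale span = 10 V.
LSB = 10 / 2^19 = 10 / 524288 = 1.90735e-05 V = 19.07 µV.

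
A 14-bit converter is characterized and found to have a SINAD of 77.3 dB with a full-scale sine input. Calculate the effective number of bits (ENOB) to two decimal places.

ENOB = (SINAD − 1.76) / 6.02 = (77.3 − 1.76)/6.02 = 12.548.

12.55 bits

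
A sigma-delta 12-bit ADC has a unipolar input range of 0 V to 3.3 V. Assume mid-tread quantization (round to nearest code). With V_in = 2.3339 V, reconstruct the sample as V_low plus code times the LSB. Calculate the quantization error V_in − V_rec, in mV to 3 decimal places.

Step size: 3.3 V ÷ 2^12 = 0.806 mV.
(2.3339 − 0)/0.000805664 = 2896.8650; round gives code 2897.
Code 2897 maps back to 0 + 2897×0.000805664 V = 2.3340088 V.
V_in − V_rec = -0.000108789 V = -0.109 mV.

-0.109 mV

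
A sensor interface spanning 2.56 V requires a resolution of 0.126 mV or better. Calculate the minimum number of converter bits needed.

15 bits

Number of steps required ≥ 2.56 V / 0.126 mV = 20317.46.
Need 2^N ≥ 20317.46; 2^14 = 16384, 2^15 = 32768.
Minimum N = 15.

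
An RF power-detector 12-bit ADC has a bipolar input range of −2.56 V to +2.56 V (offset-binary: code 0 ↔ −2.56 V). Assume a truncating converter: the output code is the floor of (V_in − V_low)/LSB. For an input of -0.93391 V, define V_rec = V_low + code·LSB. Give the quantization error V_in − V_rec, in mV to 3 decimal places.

LSB = 5.12/2^12 = 1.250 mV.
(-0.93391 − (−2.56))/0.00125 = 1300.8720; ⌊·⌋ gives code 1300.
V_rec = (−2.56) + 1300·0.00125 = -0.935 V.
Difference: 0.00109 V → 1.090 mV.

1.090 mV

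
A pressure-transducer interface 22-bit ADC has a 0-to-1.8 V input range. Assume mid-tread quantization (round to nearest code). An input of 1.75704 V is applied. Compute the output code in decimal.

code 4094200

Full-scale span = 1.8 V; LSB = 1.8/2^22 = 0.43 µV.
(V_in − V_low)/LSB = (1.75704 − 0) / 4.29153e-07 = 4094199.945.
Round → code 4094200.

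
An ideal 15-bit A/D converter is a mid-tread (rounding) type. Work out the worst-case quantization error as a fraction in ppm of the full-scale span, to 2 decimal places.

15.26 ppm

Rounding → worst-case error = ½ LSB = V_FS/2^16, so 1e+06/65536 = 15.2588 ppm of full scale.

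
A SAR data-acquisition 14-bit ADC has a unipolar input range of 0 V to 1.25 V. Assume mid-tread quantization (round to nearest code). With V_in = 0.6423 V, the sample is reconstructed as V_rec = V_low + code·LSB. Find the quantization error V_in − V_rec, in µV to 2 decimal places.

One LSB is 1.25 V / 16384 = 76.29 µV.
(0.6423 − 0)/7.62939e-05 = 8418.7546; round gives code 8419.
Reconstructed: 0.64231873 V.
Error = 0.6423 − 0.64231873 = -1.87256e-05 V = -18.73 µV.

-18.73 µV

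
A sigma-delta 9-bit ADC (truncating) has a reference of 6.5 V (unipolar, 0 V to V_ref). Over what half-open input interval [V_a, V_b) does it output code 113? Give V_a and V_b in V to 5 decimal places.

[1.43457 V, 1.44727 V)

LSB = 6.5/2^9 = 12.695 mV.
V_a = V_low + 113·LSB = 1.43457 V; V_b = V_low + 114·LSB = 1.44727 V.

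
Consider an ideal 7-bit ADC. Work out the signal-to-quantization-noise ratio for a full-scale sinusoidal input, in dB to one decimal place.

SNR ≈ 6.02·N + 1.76 dB = 6.02·7 + 1.76 = 43.90 dB.

43.9 dB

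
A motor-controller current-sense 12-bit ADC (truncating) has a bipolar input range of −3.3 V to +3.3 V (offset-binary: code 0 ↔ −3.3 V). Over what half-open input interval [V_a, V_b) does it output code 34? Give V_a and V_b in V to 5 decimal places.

LSB = 6.6/2^12 = 1.611 mV.
V_a = V_low + 34·LSB = -3.24521 V; V_b = V_low + 35·LSB = -3.2436 V.

[-3.24521 V, -3.24360 V)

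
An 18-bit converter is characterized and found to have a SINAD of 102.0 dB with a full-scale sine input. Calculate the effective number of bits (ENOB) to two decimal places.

16.65 bits

ENOB = (SINAD − 1.76) / 6.02 = (102.0 − 1.76)/6.02 = 16.651.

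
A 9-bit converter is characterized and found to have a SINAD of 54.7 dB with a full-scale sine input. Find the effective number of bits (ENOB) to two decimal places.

8.79 bits

ENOB = (SINAD − 1.76) / 6.02 = (54.7 − 1.76)/6.02 = 8.794.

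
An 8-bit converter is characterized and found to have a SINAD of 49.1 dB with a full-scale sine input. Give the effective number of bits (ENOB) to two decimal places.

ENOB = (SINAD − 1.76) / 6.02 = (49.1 − 1.76)/6.02 = 7.864.

7.86 bits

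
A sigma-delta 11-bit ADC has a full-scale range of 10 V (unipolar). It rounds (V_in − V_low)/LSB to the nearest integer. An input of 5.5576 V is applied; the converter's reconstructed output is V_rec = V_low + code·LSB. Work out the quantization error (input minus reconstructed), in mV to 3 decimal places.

Step size: 10 V ÷ 2^11 = 4.883 mV.
(V_in − V_low)/LSB = (5.5576 − 0)/0.00488281 = 1138.1965 → code 1138 (round).
Reconstructed: 5.5566406 V.
V_in − V_rec = 0.000959375 V = 0.959 mV.

0.959 mV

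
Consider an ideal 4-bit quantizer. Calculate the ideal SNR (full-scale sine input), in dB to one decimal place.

25.8 dB

SNR ≈ 6.02·N + 1.76 dB = 6.02·4 + 1.76 = 25.84 dB.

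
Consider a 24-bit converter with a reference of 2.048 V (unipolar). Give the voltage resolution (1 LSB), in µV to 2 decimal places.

0.12 µV

Full-scale span = 2.048 V.
LSB = 2.048 / 2^24 = 2.048 / 16777216 = 1.2207e-07 V = 0.12 µV.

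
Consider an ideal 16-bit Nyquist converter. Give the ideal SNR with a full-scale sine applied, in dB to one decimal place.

98.1 dB

SNR ≈ 6.02·N + 1.76 dB = 6.02·16 + 1.76 = 98.08 dB.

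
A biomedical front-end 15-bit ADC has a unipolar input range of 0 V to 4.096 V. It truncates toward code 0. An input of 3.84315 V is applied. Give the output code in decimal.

code 30745

With 32768 levels over 4.096 V, one step is 125.00 µV.
(V_in − V_low)/LSB = (3.84315 − 0) / 0.000125 = 30745.200.
So the output code is 30745.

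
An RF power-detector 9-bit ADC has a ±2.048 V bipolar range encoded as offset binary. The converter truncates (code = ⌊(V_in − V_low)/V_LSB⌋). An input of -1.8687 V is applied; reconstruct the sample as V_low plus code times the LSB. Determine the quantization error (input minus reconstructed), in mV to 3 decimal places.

Step size: 4.096 V ÷ 2^9 = 8.000 mV.
(-1.8687 − (−2.048))/0.008 = 22.4125; ⌊·⌋ gives code 22.
Reconstructed: -1.872 V.
V_in − V_rec = 0.0033 V = 3.300 mV.

3.300 mV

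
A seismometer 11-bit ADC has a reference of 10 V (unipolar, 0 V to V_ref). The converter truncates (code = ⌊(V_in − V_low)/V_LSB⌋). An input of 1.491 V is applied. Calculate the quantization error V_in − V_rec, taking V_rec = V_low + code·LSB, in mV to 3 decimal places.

Step size: 10 V ÷ 2^11 = 4.883 mV.
Scaled input = 305.3568 LSBs, so code = 305.
Code 305 maps back to 0 + 305×0.00488281 V = 1.4892578 V.
Error = 1.491 − 1.4892578 = 0.00174219 V = 1.742 mV.

1.742 mV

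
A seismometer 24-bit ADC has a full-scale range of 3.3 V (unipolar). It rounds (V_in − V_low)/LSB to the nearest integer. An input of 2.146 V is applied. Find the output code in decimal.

With 16777216 levels over 3.3 V, one step is 0.20 µV.
(V_in − V_low)/LSB = (2.146 − 0) / 1.96695e-07 = 10910274.405.
round(10910274.405) = 10910274.

code 10910274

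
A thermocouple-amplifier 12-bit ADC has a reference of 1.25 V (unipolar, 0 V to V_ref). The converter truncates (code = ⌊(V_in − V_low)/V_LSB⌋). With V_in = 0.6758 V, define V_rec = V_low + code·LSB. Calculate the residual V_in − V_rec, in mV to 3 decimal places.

LSB = 1.25/2^12 = 305.18 µV.
(0.6758 − 0)/0.000305176 = 2214.4614; ⌊·⌋ gives code 2214.
Reconstructed: 0.67565918 V.
Difference: 0.00014082 V → 0.141 mV.

0.141 mV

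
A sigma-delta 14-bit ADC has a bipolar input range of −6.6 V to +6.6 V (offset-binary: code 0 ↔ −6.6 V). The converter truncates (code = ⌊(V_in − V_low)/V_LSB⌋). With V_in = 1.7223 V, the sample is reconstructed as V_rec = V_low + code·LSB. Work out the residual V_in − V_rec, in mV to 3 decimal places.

LSB = 13.2/2^14 = 0.806 mV.
Scaled input = 10329.7396 LSBs, so code = 10329.
Reconstructed: 1.7217041 V.
Difference: 0.000595898 V → 0.596 mV.

0.596 mV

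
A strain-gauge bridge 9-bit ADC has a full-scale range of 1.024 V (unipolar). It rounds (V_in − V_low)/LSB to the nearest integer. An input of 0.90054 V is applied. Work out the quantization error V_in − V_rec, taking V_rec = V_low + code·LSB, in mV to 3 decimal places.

0.540 mV

Step size: 1.024 V ÷ 2^9 = 2.000 mV.
(V_in − V_low)/LSB = (0.90054 − 0)/0.002 = 450.2700 → code 450 (round).
V_rec = 0 + 450·0.002 = 0.9 V.
Difference: 0.00054 V → 0.540 mV.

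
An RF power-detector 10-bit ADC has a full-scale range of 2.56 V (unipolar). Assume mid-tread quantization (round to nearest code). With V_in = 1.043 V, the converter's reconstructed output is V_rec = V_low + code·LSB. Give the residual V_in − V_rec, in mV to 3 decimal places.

Step size: 2.56 V ÷ 2^10 = 2.500 mV.
(V_in − V_low)/LSB = (1.043 − 0)/0.0025 = 417.2000 → code 417 (round).
Code 417 maps back to 0 + 417×0.0025 V = 1.0425 V.
Error = 1.043 − 1.0425 = 0.0005 V = 0.500 mV.

0.500 mV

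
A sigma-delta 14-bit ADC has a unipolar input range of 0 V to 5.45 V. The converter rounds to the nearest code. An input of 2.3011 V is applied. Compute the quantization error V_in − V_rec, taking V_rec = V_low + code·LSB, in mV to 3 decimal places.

-0.115 mV

One LSB is 5.45 V / 16384 = 332.64 µV.
(2.3011 − 0)/0.000332642 = 6917.6555; round gives code 6918.
Reconstructed: 2.3012146 V.
Difference: -0.0001146 V → -0.115 mV.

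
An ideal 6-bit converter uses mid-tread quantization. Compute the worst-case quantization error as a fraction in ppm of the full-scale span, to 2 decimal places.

7812.50 ppm

Rounding → worst-case error = ½ LSB = V_FS/2^7, so 1e+06/128 = 7812.5 ppm of full scale.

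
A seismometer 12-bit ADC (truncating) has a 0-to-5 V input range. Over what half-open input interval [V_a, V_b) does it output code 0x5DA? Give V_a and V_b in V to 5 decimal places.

LSB = 5/2^12 = 1.221 mV.
Code 0x5DA = 1498 decimal.
V_a = V_low + 1498·LSB = 1.82861 V; V_b = V_low + 1499·LSB = 1.82983 V.

[1.82861 V, 1.82983 V)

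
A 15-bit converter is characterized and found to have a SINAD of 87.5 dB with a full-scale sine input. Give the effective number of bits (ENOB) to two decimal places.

ENOB = (SINAD − 1.76) / 6.02 = (87.5 − 1.76)/6.02 = 14.243.

14.24 bits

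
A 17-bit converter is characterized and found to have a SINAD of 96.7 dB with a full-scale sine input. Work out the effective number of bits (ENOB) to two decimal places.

ENOB = (SINAD − 1.76) / 6.02 = (96.7 − 1.76)/6.02 = 15.771.

15.77 bits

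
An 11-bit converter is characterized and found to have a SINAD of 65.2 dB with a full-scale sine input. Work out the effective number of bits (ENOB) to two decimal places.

ENOB = (SINAD − 1.76) / 6.02 = (65.2 − 1.76)/6.02 = 10.538.

10.54 bits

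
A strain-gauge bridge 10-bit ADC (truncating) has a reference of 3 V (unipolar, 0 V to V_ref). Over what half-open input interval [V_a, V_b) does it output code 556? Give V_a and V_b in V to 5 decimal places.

[1.62891 V, 1.63184 V)

LSB = 3/2^10 = 2.930 mV.
V_a = V_low + 556·LSB = 1.62891 V; V_b = V_low + 557·LSB = 1.63184 V.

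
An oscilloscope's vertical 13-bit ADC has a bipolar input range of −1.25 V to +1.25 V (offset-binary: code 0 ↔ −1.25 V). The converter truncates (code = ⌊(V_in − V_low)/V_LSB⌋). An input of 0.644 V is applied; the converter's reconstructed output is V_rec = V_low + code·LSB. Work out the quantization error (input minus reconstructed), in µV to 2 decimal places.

79.10 µV

Step size: 2.5 V ÷ 2^13 = 305.18 µV.
(V_in − V_low)/LSB = (0.644 − (−1.25))/0.000305176 = 6206.2592 → code 6206 (floor).
V_rec = (−1.25) + 6206·0.000305176 = 0.6439209 V.
Difference: 7.91016e-05 V → 79.10 µV.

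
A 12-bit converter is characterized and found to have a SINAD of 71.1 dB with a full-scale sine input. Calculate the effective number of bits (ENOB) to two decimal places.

11.52 bits

ENOB = (SINAD − 1.76) / 6.02 = (71.1 − 1.76)/6.02 = 11.518.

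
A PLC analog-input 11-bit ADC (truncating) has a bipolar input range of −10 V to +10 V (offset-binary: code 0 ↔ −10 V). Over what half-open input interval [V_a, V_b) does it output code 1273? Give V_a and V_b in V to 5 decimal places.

[2.43164 V, 2.44141 V)

LSB = 20/2^11 = 9.766 mV.
V_a = V_low + 1273·LSB = 2.43164 V; V_b = V_low + 1274·LSB = 2.44141 V.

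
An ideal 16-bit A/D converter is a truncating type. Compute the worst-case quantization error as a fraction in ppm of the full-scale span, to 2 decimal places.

Truncating → worst-case error = 1 LSB = V_FS/2^16, so 1e+06/65536 = 15.2588 ppm of full scale.

15.26 ppm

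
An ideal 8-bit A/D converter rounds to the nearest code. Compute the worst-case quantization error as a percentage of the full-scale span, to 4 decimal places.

0.1953 %

Rounding → worst-case error = ½ LSB = V_FS/2^9, so 100/512 = 0.195312 % of full scale.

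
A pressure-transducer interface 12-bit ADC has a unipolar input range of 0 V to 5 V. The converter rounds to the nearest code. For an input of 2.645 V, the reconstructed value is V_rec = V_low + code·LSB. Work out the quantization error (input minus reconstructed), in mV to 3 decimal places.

-0.264 mV

LSB = 5/2^12 = 1.221 mV.
(V_in − V_low)/LSB = (2.645 − 0)/0.0012207 = 2166.7840 → code 2167 (round).
V_rec = 0 + 2167·0.0012207 = 2.6452637 V.
V_in − V_rec = -0.000263672 V = -0.264 mV.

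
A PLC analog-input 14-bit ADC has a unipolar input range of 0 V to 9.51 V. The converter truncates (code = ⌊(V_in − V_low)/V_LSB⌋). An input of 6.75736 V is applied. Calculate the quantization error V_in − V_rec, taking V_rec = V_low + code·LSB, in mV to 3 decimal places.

0.407 mV

One LSB is 9.51 V / 16384 = 0.580 mV.
(V_in − V_low)/LSB = (6.75736 − 0)/0.000580444 = 11641.7020 → code 11641 (floor).
Code 11641 maps back to 0 + 11641×0.000580444 V = 6.7569525 V.
Error = 6.75736 − 6.7569525 = 0.000407485 V = 0.407 mV.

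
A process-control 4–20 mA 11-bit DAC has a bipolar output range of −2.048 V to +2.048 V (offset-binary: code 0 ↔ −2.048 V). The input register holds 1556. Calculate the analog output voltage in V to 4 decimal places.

1.0640 V

LSB = 4.096 V / 2^11 = 2.000 mV.
V_out = (−2.048) + 1556 × 0.002 V = 1.064 V.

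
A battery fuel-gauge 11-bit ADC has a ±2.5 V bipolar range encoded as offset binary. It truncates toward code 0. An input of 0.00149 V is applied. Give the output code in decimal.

code 1024

LSB = 5 V / 2048 = 2.441 mV.
(V_in − V_low)/LSB = (0.00149 − (−2.5)) / 0.00244141 = 1024.610.
Floor → code 1024.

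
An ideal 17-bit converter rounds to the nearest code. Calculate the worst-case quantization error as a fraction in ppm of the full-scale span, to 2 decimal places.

Rounding → worst-case error = ½ LSB = V_FS/2^18, so 1e+06/262144 = 3.8147 ppm of full scale.

3.81 ppm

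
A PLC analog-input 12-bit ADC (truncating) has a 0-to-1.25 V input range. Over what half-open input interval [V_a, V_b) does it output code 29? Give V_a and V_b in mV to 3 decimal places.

LSB = 1.25/2^12 = 305.18 µV.
V_a = V_low + 29·LSB = 0.0088501 V; V_b = V_low + 30·LSB = 0.00915527 V.

[8.850 mV, 9.155 mV)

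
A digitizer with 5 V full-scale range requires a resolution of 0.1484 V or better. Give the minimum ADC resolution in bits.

6 bits

Number of steps required ≥ 5 V / 0.1484 V = 33.69.
Need 2^N ≥ 33.69; 2^5 = 32, 2^6 = 64.
Minimum N = 6.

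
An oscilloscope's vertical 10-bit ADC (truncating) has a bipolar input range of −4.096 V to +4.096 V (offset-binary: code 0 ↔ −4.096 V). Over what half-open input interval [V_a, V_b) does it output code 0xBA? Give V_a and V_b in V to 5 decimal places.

LSB = 8.192/2^10 = 8.000 mV.
Code 0xBA = 186 decimal.
V_a = V_low + 186·LSB = -2.608 V; V_b = V_low + 187·LSB = -2.6 V.

[-2.60800 V, -2.60000 V)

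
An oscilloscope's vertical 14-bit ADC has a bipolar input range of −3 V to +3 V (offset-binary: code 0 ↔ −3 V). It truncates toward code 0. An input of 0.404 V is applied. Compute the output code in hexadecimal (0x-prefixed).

code 0x244F (decimal 9295)

Full-scale span = 6 V; LSB = 6/2^14 = 366.21 µV.
(V_in − V_low)/LSB = (0.404 − (−3)) / 0.000366211 = 9295.189.
Floor → code 9295.
In hexadecimal (0x-prefixed): 0x244F.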